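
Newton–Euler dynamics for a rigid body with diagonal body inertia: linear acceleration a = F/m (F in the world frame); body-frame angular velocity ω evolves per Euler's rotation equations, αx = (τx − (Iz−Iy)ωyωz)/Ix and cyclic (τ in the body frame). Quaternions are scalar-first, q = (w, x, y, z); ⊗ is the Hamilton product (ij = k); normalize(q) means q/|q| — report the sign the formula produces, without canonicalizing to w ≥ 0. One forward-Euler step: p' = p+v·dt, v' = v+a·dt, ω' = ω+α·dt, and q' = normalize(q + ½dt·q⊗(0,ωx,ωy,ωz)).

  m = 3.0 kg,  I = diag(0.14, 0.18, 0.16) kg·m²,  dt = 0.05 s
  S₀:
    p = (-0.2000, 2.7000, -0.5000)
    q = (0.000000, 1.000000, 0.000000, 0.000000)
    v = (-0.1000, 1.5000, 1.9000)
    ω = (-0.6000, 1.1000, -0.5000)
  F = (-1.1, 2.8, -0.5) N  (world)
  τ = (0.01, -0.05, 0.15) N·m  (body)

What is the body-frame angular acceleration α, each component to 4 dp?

gyro term ω×Iω = (0.0110, -0.0060, -0.0264)
α = I⁻¹(τ − ω×Iω) = (-0.0071, -0.2444, 1.1025)

α = (-0.0071, -0.2444, 1.1025)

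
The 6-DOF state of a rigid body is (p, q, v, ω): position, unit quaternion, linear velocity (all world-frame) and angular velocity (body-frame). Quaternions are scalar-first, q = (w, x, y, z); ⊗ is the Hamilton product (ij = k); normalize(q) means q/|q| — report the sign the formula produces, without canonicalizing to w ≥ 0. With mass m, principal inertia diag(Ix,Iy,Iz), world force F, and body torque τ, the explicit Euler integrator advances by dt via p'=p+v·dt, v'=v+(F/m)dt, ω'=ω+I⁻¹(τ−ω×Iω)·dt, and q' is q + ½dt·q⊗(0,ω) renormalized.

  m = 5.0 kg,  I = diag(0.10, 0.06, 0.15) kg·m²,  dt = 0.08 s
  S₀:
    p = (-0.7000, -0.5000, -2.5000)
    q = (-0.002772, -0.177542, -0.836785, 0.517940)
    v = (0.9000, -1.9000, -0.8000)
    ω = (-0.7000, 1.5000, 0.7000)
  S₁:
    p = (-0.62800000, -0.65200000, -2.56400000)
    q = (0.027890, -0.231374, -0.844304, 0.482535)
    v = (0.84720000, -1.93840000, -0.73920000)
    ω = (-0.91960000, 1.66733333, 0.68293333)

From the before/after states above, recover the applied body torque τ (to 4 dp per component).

ω₁ − ω₀ = (-0.21960000, 0.16733333, -0.01706667)
ω₀×(Iω₀) = (0.0945, 0.0245, 0.0420)
I·α + gyro = (-0.1800, 0.1500, 0.0100)

τ = (-0.1800, 0.1500, 0.0100)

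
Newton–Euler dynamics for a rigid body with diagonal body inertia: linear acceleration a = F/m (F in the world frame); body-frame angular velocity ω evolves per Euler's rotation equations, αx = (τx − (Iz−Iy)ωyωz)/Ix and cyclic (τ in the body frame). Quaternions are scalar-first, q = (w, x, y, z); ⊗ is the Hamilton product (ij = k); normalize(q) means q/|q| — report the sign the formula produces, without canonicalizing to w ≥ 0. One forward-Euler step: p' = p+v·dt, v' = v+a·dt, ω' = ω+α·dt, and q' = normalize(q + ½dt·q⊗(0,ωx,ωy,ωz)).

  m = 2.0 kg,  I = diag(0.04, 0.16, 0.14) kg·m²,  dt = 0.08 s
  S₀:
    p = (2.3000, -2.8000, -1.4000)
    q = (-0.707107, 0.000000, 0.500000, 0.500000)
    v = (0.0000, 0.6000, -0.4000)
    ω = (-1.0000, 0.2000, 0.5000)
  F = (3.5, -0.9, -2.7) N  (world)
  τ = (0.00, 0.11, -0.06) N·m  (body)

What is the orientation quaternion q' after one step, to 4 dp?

q' = (-0.7204, 0.0342, 0.4739, 0.5053)

q⊗(0,ω) = (-0.3500000, 0.8571070, -0.6414214, 0.1464465)
q + ½dt·q⊗(0,ω), renormalized = (-0.7204, 0.0342, 0.4739, 0.5053)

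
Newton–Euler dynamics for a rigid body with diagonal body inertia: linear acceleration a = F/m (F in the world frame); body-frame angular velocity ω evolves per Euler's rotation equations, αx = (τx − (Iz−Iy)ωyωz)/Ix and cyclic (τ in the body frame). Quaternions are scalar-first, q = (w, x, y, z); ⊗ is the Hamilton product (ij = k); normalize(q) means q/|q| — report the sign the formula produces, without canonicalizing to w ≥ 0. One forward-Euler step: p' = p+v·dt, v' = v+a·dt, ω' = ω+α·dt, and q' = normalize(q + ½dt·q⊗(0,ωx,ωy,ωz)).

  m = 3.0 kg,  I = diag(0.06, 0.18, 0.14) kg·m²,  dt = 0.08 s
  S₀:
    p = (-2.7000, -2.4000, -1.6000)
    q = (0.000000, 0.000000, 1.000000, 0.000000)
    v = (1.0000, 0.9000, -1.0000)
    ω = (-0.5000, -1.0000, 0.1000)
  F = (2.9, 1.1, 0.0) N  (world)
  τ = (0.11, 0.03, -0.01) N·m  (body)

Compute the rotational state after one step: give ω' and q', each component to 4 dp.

ω' = (-0.3587, -0.9884, 0.0600)
q' = (0.0400, 0.0040, 0.9990, 0.0200)

α = I⁻¹(τ − ω×Iω) = (1.7667, 0.1444, -0.5000)
new body rate ω' = (-0.3587, -0.9884, 0.0600)
q⊗(0,ω) = (1.0000000, 0.1000000, 0.0000000, 0.5000000)
q' = normalize(q + ½dt·q⊗(0,ω)) = (0.0400, 0.0040, 0.9990, 0.0200)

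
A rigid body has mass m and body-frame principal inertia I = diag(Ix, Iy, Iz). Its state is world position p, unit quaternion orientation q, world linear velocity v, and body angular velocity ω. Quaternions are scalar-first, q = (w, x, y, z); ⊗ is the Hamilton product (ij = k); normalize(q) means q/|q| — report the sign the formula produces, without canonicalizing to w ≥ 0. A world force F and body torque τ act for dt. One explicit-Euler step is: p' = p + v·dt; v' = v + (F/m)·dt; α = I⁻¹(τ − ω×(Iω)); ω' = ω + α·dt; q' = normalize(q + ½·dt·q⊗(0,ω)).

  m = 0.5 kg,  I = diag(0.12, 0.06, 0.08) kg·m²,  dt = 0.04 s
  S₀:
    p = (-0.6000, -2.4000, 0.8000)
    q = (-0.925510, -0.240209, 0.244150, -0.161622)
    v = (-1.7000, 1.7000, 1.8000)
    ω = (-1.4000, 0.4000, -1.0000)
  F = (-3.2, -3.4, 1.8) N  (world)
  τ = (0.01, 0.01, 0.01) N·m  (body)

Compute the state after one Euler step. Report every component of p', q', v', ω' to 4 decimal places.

p' = (-0.6680, -2.3320, 0.8720)
q' = (-0.9368, -0.2177, 0.2363, -0.1381)
v' = (-1.9560, 1.4280, 1.9440)
ω' = (-1.3940, 0.3693, -1.0118)

precession coupling ω×(Iω) = (-0.0080, 0.0560, 0.0336)
α = I⁻¹(τ − ω×Iω) = (0.1500, -0.7667, -0.2950)
ω' = ω + α·dt = (-1.3940, 0.3693, -1.0118)
Hamilton product q⊗(0,ω) = (-0.5955746, 1.1162128, -0.3841422, 1.1712364)
updated quaternion q' = (-0.9368, -0.2177, 0.2363, -0.1381)
p' = p + v·dt = (-0.6680, -2.3320, 0.8720)
v' = v + a·dt = (-1.9560, 1.4280, 1.9440)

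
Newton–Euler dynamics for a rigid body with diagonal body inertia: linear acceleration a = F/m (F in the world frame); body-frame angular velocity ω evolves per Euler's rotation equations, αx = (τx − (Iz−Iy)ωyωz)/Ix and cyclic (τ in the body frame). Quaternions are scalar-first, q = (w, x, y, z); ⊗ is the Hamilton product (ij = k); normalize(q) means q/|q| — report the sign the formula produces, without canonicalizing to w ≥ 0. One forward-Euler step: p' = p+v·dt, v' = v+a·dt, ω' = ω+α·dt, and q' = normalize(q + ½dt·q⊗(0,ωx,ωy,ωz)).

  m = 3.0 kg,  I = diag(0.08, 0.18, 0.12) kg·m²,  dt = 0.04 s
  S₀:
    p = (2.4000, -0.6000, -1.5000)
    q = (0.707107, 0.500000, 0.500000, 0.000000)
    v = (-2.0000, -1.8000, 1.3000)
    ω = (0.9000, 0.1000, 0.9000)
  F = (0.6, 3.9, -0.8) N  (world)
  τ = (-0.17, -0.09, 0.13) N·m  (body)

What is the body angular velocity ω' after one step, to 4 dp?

(τ − ω×Iω)/I = (-2.0575, -0.3200, 1.0083)
ω + α·dt = (0.8177, 0.0872, 0.9403)

ω' = (0.8177, 0.0872, 0.9403)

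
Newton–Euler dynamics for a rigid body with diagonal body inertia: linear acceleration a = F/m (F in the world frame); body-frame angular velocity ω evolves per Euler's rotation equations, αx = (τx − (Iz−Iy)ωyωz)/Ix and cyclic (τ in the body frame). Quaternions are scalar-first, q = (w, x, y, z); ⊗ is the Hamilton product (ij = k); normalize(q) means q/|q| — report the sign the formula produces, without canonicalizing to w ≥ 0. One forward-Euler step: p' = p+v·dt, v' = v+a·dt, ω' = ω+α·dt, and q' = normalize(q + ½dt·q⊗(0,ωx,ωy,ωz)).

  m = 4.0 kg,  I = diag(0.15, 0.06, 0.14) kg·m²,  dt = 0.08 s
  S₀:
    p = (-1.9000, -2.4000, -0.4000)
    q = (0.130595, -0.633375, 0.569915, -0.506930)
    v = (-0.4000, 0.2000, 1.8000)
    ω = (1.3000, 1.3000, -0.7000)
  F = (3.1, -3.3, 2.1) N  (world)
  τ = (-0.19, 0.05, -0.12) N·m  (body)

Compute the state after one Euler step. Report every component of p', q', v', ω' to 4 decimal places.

p + v·dt = (-1.9320, -2.3840, -0.2560)
v + (F/m)dt = (-0.3380, 0.1340, 1.8420)
angular accel α = (-0.7813, 0.9850, 0.2293)
new body rate ω' = (1.2375, 1.3788, -0.6817)
q⊗(0,ω) = (-0.2723530, 0.4298420, -0.9325980, -1.6556935)
updated quaternion q' = (0.1193, -0.6143, 0.5310, -0.5714)

p' = (-1.9320, -2.3840, -0.2560)
q' = (0.1193, -0.6143, 0.5310, -0.5714)
v' = (-0.3380, 0.1340, 1.8420)
ω' = (1.2375, 1.3788, -0.6817)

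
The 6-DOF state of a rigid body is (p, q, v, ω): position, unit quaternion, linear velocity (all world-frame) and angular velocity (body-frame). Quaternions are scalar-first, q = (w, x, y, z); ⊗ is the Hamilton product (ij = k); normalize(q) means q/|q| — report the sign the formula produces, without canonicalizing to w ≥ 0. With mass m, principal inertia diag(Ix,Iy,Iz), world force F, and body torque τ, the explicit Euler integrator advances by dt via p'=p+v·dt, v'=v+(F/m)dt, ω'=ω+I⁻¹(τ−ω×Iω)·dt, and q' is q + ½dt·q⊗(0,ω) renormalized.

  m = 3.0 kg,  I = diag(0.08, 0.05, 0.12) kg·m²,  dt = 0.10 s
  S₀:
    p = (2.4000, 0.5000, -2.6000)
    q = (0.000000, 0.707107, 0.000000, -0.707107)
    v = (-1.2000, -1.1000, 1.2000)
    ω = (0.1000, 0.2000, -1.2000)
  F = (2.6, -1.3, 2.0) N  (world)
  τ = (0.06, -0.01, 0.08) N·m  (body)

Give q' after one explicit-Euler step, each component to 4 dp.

q' = (-0.0459, 0.7129, 0.0388, -0.6987)

2q̇ = q⊗(0,ω) = (-0.9192391, 0.1414214, 0.7778177, 0.1414214)
updated quaternion q' = (-0.0459, 0.7129, 0.0388, -0.6987)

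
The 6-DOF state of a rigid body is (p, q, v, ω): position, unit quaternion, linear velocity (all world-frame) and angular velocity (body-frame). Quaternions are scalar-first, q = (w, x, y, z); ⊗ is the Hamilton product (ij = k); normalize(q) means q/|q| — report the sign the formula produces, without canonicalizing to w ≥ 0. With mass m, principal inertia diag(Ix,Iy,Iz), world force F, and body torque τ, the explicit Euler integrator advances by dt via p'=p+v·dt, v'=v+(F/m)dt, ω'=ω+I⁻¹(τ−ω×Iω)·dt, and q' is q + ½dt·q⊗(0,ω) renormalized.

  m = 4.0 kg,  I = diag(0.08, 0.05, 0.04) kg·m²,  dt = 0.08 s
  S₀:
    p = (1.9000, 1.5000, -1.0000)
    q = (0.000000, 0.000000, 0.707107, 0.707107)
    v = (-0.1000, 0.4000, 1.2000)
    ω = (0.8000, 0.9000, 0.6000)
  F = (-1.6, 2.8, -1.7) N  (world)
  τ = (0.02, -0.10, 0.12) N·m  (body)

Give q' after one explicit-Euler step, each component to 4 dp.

q' = (-0.0424, -0.0085, 0.7287, 0.6835)

Hamilton product q⊗(0,ω) = (-1.0606605, -0.2121321, 0.5656856, -0.5656856)
q' = normalize(q + ½dt·q⊗(0,ω)) = (-0.0424, -0.0085, 0.7287, 0.6835)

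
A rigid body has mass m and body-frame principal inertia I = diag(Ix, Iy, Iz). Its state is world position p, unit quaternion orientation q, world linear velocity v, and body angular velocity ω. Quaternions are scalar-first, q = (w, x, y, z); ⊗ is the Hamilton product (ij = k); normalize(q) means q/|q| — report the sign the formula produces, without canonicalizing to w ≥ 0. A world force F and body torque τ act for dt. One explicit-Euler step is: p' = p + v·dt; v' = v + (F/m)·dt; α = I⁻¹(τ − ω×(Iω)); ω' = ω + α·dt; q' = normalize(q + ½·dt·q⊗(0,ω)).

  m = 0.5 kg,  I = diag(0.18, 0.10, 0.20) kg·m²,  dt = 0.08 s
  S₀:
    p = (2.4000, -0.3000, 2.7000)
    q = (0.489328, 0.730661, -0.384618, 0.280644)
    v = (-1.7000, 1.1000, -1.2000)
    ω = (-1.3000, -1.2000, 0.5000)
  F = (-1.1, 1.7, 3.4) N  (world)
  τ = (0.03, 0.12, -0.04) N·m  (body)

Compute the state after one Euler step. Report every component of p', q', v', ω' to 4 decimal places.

p' = (2.2640, -0.2120, 2.6040)
q' = (0.5019, 0.7091, -0.4361, 0.2347)
v' = (-1.8760, 1.3720, -0.6560)
ω' = (-1.2600, -1.1144, 0.5339)

α = I⁻¹(τ − ω×Iω) = (0.5000, 1.0700, 0.4240)
new body rate ω' = (-1.2600, -1.1144, 0.5339)
q⊗(0,ω) = (0.3479957, -0.4916626, -1.3173613, -1.1321326)
updated quaternion q' = (0.5019, 0.7091, -0.4361, 0.2347)
a = F/m = (-2.2000, 3.4000, 6.8000)
p + v·dt = (2.2640, -0.2120, 2.6040)
v + (F/m)dt = (-1.8760, 1.3720, -0.6560)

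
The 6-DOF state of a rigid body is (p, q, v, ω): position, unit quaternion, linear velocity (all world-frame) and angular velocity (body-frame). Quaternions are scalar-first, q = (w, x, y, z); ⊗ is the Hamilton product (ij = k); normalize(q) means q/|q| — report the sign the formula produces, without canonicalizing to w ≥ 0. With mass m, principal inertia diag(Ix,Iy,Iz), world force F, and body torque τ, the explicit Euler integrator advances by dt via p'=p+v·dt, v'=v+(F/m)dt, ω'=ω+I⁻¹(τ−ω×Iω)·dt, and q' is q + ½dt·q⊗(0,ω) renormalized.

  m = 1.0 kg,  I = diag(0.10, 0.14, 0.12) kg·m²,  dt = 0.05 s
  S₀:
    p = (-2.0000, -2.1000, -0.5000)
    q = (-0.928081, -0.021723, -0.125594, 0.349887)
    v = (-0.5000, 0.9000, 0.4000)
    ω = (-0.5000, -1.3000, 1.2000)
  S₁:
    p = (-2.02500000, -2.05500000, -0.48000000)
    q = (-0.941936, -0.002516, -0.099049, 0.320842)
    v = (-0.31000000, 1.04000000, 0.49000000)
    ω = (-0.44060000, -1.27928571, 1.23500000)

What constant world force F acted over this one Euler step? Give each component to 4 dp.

Δv = v₁−v₀ = (0.19000000, 0.14000000, 0.09000000)
F = m·Δv/dt = (3.8000, 2.8000, 1.8000)

F = (3.8000, 2.8000, 1.8000)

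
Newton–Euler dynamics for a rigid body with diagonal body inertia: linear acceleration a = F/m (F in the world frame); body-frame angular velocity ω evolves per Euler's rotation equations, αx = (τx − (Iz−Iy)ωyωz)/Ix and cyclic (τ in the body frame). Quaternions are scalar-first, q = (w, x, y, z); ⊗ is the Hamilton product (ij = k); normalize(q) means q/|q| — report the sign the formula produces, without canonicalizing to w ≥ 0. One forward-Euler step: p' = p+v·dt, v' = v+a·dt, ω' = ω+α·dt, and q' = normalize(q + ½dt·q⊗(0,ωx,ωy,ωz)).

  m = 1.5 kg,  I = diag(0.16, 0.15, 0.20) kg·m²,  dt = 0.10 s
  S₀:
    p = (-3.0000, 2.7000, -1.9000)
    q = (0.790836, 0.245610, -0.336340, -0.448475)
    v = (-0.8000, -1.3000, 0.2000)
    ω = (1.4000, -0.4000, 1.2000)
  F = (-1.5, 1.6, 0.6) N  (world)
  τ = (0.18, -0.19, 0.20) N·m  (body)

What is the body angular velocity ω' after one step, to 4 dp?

precession coupling ω×(Iω) = (-0.0240, -0.0672, 0.0056)
α = I⁻¹(τ − ω×Iω) = (1.2750, -0.8187, 0.9720)
ω + α·dt = (1.5275, -0.4819, 1.2972)

ω' = (1.5275, -0.4819, 1.2972)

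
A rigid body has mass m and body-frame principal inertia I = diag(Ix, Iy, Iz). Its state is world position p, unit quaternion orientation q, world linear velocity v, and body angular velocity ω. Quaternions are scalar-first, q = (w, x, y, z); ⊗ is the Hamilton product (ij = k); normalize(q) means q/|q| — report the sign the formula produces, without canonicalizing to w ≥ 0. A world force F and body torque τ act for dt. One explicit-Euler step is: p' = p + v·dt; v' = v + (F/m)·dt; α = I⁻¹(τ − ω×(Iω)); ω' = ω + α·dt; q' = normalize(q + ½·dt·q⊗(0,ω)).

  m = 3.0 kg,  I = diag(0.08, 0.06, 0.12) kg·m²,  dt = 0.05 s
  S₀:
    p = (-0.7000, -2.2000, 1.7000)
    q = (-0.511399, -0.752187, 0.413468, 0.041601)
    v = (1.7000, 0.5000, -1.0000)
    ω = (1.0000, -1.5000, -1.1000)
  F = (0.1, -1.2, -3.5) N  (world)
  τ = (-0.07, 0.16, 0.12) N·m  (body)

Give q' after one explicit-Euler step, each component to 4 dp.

q' = (-0.4753, -0.7737, 0.4124, 0.0734)

2q̇ = q⊗(0,ω) = (1.4181501, -0.9038123, -0.0187062, 1.2773514)
q + ½dt·q⊗(0,ω), renormalized = (-0.4753, -0.7737, 0.4124, 0.0734)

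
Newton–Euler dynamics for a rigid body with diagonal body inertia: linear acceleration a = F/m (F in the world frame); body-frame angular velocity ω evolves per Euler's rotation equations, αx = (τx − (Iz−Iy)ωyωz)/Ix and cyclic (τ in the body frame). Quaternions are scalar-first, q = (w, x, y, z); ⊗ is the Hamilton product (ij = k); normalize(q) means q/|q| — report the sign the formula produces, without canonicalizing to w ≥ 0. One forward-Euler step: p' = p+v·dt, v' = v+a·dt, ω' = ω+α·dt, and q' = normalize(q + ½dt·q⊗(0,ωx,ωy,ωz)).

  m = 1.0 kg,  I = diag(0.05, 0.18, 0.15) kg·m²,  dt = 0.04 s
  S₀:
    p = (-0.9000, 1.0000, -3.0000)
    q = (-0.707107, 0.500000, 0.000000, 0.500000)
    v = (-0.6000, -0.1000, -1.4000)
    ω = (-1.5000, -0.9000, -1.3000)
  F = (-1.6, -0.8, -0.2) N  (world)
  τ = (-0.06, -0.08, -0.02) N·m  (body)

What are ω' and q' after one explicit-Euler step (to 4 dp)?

ω' = (-1.5199, -0.8744, -1.3521)
q' = (-0.6785, 0.5297, 0.0107, 0.5089)

angular accel α = (-0.4980, 0.6389, -1.3033)
ω' = ω + α·dt = (-1.5199, -0.8744, -1.3521)
Hamilton product q⊗(0,ω) = (1.4000000, 1.5106605, 0.5363963, 0.4692391)
q' = normalize(q + ½dt·q⊗(0,ω)) = (-0.6785, 0.5297, 0.0107, 0.5089)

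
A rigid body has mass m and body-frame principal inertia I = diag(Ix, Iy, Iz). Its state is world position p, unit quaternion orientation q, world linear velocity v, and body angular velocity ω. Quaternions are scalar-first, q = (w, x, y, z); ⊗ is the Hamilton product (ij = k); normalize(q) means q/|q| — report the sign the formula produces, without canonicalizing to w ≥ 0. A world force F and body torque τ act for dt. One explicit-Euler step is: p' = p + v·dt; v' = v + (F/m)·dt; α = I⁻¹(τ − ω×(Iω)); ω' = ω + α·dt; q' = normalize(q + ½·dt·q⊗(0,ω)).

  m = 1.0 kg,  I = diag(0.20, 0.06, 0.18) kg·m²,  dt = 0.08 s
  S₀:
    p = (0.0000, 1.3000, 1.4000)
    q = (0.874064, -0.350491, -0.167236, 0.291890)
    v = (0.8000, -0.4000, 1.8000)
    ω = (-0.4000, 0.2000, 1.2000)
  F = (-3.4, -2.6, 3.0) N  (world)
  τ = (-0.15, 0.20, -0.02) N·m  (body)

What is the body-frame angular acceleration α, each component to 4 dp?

gyro term ω×Iω = (0.0288, -0.0096, 0.0112)
α = I⁻¹(τ − ω×Iω) = (-0.8940, 3.4933, -0.1733)

α = (-0.8940, 3.4933, -0.1733)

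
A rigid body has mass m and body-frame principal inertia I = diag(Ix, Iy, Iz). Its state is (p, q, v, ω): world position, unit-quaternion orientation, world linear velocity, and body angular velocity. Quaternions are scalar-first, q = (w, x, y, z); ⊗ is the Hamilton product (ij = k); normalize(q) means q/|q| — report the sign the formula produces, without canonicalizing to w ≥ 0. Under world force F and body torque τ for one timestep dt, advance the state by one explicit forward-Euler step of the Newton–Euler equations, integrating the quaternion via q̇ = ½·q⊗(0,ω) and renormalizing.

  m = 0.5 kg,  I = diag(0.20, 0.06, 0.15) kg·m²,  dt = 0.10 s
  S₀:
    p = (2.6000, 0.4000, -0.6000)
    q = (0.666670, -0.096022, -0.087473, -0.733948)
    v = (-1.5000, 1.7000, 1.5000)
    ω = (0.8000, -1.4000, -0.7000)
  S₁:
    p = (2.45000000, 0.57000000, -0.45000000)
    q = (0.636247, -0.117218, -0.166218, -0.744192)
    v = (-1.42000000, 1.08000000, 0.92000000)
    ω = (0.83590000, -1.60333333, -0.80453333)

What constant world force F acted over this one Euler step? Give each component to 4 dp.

F = (0.4000, -3.1000, -2.9000)

v₁ − v₀ = (0.08000000, -0.62000000, -0.58000000)
applied force F = (0.4000, -3.1000, -2.9000)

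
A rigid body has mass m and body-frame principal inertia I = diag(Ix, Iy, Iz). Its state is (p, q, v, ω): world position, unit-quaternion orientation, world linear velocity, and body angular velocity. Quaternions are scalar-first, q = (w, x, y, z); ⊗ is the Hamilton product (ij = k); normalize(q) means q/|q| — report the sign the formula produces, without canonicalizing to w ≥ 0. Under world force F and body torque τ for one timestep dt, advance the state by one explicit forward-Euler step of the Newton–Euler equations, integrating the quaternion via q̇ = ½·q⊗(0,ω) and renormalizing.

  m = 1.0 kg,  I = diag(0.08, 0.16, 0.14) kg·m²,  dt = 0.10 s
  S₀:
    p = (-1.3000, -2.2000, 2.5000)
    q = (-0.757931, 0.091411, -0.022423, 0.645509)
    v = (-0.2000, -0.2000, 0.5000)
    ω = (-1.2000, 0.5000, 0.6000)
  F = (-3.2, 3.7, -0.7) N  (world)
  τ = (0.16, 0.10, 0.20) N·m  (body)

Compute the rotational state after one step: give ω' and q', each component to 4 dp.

ω' = (-0.9925, 0.5355, 0.7771)
q' = (-0.7693, 0.1198, -0.0826, 0.6221)

(τ − ω×Iω)/I = (2.0750, 0.3550, 1.7714)
ω' = ω + α·dt = (-0.9925, 0.5355, 0.7771)
Hamilton product q⊗(0,ω) = (-0.2664007, 0.5733089, -1.2084229, -0.4359607)
q + ½dt·q⊗(0,ω), renormalized = (-0.7693, 0.1198, -0.0826, 0.6221)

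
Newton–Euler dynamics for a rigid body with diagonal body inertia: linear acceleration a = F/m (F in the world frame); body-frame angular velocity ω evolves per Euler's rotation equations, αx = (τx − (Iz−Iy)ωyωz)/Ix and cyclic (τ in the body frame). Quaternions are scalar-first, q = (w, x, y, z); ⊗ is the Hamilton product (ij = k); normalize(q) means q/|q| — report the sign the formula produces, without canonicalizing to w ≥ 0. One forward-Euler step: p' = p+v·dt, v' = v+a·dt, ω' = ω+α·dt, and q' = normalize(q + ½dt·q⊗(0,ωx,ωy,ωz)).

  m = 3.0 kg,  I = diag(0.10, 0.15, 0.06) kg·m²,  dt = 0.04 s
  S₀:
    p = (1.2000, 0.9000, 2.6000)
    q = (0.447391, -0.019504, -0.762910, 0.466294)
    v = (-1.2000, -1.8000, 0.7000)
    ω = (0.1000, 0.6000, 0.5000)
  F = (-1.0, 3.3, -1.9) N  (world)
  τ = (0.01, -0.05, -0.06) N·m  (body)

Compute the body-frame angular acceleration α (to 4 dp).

ω×(Iω) gyroscopic = (-0.0270, 0.0020, 0.0030)
angular accel α = (0.3700, -0.3467, -1.0500)

α = (0.3700, -0.3467, -1.0500)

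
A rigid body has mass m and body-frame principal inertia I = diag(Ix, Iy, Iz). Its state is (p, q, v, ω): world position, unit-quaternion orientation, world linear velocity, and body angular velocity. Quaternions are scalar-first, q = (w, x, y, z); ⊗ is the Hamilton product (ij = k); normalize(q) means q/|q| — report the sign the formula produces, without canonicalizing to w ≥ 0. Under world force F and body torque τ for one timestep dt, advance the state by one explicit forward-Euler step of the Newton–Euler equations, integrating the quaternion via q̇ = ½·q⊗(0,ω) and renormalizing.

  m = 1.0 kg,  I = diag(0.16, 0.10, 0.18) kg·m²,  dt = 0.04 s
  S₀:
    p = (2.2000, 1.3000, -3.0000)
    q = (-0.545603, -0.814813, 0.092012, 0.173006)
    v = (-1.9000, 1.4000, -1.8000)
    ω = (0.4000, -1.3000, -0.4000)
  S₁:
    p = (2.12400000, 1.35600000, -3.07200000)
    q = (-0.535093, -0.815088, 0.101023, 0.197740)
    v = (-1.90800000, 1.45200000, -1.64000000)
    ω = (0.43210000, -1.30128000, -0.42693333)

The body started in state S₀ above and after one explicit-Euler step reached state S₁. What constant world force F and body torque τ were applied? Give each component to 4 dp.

F = (-0.2000, 1.3000, 4.0000)
τ = (0.1700, 0.0000, -0.0900)

velocity change Δv = (-0.00800000, 0.05200000, 0.16000000)
F = m·Δv/dt = (-0.2000, 1.3000, 4.0000)
Δω = ω₁−ω₀ = (0.03210000, -0.00128000, -0.02693333)
τ = I·(Δω/dt) + ω₀×(Iω₀) = (0.1700, 0.0000, -0.0900)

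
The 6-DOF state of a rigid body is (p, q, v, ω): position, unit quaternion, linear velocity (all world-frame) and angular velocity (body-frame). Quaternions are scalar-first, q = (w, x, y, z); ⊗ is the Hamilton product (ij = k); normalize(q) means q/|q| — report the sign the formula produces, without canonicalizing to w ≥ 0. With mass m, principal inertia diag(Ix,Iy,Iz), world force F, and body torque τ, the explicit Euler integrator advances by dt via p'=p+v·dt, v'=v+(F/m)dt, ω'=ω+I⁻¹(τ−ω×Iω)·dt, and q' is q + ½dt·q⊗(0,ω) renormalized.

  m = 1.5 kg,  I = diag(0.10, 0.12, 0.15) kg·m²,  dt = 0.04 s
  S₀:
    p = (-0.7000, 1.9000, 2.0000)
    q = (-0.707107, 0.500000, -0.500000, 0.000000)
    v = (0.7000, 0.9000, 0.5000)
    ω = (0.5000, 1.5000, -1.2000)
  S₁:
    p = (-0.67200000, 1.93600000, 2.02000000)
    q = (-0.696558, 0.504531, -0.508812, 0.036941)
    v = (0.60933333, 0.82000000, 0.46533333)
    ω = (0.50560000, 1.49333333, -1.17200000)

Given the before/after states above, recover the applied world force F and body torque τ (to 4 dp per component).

F = (-3.4000, -3.0000, -1.3000)
τ = (-0.0400, 0.0100, 0.1200)

rate change Δω = (0.00560000, -0.00666667, 0.02800000)
ω₀×(Iω₀) = (-0.0540, 0.0300, 0.0150)
τ = I·(Δω/dt) + ω₀×(Iω₀) = (-0.0400, 0.0100, 0.1200)
Δv = v₁−v₀ = (-0.09066667, -0.08000000, -0.03466667)
F = m·Δv/dt = (-3.4000, -3.0000, -1.3000)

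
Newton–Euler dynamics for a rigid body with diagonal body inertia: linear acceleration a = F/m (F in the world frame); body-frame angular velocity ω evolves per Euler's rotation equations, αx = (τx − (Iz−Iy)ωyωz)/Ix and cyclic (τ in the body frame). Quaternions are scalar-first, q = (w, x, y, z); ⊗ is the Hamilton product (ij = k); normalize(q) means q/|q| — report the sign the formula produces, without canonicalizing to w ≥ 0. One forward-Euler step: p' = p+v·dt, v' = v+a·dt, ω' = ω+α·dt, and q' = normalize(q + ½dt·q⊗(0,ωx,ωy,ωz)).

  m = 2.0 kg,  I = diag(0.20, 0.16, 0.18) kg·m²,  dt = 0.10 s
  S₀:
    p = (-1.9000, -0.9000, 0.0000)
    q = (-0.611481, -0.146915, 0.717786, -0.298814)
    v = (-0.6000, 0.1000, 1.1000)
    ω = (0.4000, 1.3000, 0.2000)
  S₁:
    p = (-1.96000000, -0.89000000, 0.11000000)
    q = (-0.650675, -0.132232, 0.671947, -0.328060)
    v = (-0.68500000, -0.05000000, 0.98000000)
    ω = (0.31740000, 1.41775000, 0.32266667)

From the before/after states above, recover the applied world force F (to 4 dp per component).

Δv = v₁−v₀ = (-0.08500000, -0.15000000, -0.12000000)
m·(v₁−v₀)/dt = (-1.7000, -3.0000, -2.4000)

F = (-1.7000, -3.0000, -2.4000)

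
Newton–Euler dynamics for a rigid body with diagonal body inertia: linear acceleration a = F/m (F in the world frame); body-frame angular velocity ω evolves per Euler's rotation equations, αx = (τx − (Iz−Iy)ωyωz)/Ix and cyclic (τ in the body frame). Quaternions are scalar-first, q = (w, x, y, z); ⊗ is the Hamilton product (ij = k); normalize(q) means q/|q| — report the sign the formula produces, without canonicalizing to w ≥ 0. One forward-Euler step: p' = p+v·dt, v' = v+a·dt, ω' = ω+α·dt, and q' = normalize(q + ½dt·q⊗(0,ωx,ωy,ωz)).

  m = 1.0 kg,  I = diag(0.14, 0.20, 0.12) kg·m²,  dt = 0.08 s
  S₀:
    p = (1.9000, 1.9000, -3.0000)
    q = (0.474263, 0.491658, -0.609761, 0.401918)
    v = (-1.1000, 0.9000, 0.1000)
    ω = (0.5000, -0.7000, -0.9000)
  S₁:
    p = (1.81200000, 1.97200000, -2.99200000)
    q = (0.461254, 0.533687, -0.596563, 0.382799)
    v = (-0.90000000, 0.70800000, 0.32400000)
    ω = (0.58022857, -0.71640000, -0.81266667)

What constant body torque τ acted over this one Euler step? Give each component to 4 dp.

Δω = ω₁−ω₀ = (0.08022857, -0.01640000, 0.08733333)
precession coupling = (-0.0504, -0.0090, -0.0210)
applied torque τ = (0.0900, -0.0500, 0.1100)

τ = (0.0900, -0.0500, 0.1100)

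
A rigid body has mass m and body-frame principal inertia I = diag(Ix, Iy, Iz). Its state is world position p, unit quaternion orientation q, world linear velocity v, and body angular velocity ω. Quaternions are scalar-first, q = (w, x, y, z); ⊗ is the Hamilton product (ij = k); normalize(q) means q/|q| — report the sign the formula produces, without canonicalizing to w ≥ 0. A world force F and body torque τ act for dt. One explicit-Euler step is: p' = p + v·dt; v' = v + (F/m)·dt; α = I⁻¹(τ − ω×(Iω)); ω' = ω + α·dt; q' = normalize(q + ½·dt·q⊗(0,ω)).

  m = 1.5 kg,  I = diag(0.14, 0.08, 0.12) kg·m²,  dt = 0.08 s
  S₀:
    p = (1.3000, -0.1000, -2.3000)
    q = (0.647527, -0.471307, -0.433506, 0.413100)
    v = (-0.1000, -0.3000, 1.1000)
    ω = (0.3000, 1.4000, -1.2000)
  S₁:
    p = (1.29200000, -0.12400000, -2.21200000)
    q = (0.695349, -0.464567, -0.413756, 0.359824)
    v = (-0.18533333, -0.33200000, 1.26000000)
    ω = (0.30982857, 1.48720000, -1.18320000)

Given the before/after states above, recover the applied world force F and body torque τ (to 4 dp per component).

velocity change Δv = (-0.08533333, -0.03200000, 0.16000000)
m·(v₁−v₀)/dt = (-1.6000, -0.6000, 3.0000)
ω₁ − ω₀ = (0.00982857, 0.08720000, 0.01680000)
ω₀×(Iω₀) = (-0.0672, -0.0072, -0.0252)
applied torque τ = (-0.0500, 0.0800, 0.0000)

F = (-1.6000, -0.6000, 3.0000)
τ = (-0.0500, 0.0800, 0.0000)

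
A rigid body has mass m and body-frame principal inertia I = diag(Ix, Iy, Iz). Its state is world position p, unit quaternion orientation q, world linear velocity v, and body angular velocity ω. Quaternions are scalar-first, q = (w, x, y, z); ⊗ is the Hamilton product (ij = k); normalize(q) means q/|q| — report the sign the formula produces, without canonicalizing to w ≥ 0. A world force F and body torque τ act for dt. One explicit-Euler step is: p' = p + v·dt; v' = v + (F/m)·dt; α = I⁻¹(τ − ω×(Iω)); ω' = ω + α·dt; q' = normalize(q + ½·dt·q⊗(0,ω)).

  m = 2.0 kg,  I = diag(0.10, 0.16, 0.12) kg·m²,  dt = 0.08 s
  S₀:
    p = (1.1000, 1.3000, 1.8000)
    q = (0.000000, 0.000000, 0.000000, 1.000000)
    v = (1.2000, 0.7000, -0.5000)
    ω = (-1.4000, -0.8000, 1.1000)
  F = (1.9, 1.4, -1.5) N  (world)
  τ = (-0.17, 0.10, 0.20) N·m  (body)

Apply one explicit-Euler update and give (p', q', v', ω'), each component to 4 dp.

p' = (1.1960, 1.3560, 1.7600)
q' = (-0.0439, 0.0319, -0.0558, 0.9970)
v' = (1.2760, 0.7560, -0.5600)
ω' = (-1.5642, -0.7654, 1.1885)

α = I⁻¹(τ − ω×Iω) = (-2.0520, 0.4325, 1.1067)
new body rate ω' = (-1.5642, -0.7654, 1.1885)
Hamilton product q⊗(0,ω) = (-1.1000000, 0.8000000, -1.4000000, 0.0000000)
updated quaternion q' = (-0.0439, 0.0319, -0.0558, 0.9970)
linear accel F/m = (0.9500, 0.7000, -0.7500)
p + v·dt = (1.1960, 1.3560, 1.7600)
v' = v + a·dt = (1.2760, 0.7560, -0.5600)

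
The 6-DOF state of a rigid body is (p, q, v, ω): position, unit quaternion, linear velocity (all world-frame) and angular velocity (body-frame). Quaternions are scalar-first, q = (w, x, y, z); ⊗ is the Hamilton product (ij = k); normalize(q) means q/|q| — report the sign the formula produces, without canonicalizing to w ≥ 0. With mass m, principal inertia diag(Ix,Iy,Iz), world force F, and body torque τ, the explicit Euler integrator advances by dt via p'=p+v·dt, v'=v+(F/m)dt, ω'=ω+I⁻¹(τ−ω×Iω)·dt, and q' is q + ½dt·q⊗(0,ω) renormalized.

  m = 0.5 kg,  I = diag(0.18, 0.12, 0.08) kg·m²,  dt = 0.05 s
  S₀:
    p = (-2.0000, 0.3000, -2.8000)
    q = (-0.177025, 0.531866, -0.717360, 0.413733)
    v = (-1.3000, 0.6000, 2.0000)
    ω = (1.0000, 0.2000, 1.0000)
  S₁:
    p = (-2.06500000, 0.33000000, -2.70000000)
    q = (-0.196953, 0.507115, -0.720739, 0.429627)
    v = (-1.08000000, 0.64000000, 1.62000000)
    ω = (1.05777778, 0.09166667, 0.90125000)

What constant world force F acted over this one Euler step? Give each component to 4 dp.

velocity change Δv = (0.22000000, 0.04000000, -0.38000000)
m·(v₁−v₀)/dt = (2.2000, 0.4000, -3.8000)

F = (2.2000, 0.4000, -3.8000)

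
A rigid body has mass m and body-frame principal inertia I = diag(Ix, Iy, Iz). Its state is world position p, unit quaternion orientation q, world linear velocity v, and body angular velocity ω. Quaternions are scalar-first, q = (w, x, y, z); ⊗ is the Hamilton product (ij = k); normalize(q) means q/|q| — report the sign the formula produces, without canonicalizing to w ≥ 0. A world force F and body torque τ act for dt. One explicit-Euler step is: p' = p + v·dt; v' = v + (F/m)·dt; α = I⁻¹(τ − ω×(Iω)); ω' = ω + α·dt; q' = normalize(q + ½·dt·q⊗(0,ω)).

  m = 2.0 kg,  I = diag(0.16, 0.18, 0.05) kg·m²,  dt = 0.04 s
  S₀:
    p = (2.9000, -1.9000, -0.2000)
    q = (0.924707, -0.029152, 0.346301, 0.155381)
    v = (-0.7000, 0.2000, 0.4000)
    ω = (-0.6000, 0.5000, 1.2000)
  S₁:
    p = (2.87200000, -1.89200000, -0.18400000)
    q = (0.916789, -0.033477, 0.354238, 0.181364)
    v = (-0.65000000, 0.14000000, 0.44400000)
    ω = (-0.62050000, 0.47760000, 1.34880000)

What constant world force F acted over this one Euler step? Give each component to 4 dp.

F = (2.5000, -3.0000, 2.2000)

Δv = v₁−v₀ = (0.05000000, -0.06000000, 0.04400000)
applied force F = (2.5000, -3.0000, 2.2000)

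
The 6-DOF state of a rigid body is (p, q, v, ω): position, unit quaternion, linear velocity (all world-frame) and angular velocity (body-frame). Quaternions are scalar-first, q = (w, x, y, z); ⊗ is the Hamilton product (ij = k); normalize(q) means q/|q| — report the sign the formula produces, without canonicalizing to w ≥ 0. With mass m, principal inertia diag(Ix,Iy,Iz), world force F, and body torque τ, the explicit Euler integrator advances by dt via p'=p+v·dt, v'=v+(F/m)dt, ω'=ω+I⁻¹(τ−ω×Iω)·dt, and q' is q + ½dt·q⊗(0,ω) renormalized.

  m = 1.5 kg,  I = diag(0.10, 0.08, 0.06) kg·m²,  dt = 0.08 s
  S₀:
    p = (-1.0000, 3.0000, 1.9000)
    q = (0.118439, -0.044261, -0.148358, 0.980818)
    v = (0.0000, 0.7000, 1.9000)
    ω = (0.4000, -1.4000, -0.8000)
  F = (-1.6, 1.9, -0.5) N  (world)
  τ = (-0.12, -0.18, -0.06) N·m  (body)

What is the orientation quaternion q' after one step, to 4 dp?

q' = (0.1419, 0.0173, -0.1404, 0.9797)

Hamilton product q⊗(0,ω) = (0.5946576, 1.5392072, 0.1911038, 0.0265574)
updated quaternion q' = (0.1419, 0.0173, -0.1404, 0.9797)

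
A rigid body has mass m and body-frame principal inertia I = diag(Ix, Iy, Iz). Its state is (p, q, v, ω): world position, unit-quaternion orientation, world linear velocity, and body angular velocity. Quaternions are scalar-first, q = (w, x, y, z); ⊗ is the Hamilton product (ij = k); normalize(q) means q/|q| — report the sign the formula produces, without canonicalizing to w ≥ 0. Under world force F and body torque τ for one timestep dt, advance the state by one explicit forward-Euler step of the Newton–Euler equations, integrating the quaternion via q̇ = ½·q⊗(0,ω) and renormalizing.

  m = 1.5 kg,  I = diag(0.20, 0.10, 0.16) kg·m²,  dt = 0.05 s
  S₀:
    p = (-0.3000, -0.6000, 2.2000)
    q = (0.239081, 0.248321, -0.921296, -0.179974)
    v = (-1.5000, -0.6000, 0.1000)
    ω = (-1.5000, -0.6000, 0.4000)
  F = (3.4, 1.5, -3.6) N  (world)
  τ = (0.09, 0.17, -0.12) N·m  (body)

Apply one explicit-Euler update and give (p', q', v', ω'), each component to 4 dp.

p' = (-0.3750, -0.6300, 2.2050)
q' = (0.2362, 0.2272, -0.9198, -0.2157)
v' = (-1.3867, -0.5500, -0.0200)
ω' = (-1.4739, -0.5030, 0.3906)

a = F/m = (2.2667, 1.0000, -2.4000)
p' = p + v·dt = (-0.3750, -0.6300, 2.2050)
new velocity v' = (-1.3867, -0.5500, -0.0200)
ω×(Iω) gyroscopic = (-0.0144, -0.0240, -0.0900)
α = I⁻¹(τ − ω×Iω) = (0.5220, 1.9400, -0.1875)
ω' = ω + α·dt = (-1.4739, -0.5030, 0.3906)
q⊗(0,ω) = (-0.1083065, -0.8351243, 0.0271840, -1.4353042)
q' = normalize(q + ½dt·q⊗(0,ω)) = (0.2362, 0.2272, -0.9198, -0.2157)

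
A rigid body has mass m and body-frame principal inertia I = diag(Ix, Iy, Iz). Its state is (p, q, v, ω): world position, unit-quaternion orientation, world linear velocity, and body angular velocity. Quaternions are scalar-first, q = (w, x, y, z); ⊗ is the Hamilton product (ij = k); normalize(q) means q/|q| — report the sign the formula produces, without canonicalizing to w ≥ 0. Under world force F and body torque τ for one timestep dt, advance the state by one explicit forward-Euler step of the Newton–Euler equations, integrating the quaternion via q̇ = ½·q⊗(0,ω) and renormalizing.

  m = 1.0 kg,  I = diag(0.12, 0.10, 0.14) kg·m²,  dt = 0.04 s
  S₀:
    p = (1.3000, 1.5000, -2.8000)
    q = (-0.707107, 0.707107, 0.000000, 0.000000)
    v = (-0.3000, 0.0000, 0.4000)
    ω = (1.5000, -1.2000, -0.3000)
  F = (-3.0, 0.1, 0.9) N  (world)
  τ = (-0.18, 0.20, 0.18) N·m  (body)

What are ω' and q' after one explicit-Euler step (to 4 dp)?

precession coupling ω×(Iω) = (0.0144, 0.0090, 0.0360)
(τ − ω×Iω)/I = (-1.6200, 1.9100, 1.0286)
new body rate ω' = (1.4352, -1.1236, -0.2589)
Hamilton product q⊗(0,ω) = (-1.0606605, -1.0606605, 1.0606605, -0.6363963)
q' = normalize(q + ½dt·q⊗(0,ω)) = (-0.7278, 0.6854, 0.0212, -0.0127)

ω' = (1.4352, -1.1236, -0.2589)
q' = (-0.7278, 0.6854, 0.0212, -0.0127)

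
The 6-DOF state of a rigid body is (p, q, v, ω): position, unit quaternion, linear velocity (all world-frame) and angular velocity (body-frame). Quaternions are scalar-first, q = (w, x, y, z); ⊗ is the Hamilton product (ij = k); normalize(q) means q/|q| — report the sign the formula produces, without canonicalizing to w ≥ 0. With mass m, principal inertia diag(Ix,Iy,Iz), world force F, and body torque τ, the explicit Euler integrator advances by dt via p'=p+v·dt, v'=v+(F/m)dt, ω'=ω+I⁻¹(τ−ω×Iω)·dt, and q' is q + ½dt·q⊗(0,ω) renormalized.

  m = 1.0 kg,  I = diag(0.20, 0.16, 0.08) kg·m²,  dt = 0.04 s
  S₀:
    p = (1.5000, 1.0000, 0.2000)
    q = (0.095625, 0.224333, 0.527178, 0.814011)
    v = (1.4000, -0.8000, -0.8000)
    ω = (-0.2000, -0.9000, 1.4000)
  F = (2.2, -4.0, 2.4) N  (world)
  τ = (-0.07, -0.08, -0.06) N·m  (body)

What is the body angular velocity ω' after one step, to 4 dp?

ω' = (-0.2342, -0.9116, 1.3736)

ω×(Iω) gyroscopic = (0.1008, -0.0336, -0.0072)
(τ − ω×Iω)/I = (-0.8540, -0.2900, -0.6600)
ω' = ω + α·dt = (-0.2342, -0.9116, 1.3736)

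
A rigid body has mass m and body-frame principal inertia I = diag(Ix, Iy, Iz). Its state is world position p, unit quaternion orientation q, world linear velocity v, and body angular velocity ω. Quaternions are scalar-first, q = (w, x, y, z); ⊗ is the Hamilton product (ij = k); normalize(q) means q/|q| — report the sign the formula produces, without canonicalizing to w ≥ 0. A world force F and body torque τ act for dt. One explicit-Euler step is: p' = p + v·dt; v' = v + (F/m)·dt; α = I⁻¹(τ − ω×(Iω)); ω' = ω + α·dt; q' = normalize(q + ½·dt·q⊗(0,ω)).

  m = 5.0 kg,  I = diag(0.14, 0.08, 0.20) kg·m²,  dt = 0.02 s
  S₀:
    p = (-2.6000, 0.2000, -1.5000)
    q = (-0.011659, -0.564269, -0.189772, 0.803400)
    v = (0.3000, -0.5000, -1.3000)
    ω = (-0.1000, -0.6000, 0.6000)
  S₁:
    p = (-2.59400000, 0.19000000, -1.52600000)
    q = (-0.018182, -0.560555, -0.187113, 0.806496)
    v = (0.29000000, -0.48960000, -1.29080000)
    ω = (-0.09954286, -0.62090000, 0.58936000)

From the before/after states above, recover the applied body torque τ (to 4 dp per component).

rate change Δω = (0.00045714, -0.02090000, -0.01064000)
I·α + gyro = (-0.0400, -0.0800, -0.1100)

τ = (-0.0400, -0.0800, -0.1100)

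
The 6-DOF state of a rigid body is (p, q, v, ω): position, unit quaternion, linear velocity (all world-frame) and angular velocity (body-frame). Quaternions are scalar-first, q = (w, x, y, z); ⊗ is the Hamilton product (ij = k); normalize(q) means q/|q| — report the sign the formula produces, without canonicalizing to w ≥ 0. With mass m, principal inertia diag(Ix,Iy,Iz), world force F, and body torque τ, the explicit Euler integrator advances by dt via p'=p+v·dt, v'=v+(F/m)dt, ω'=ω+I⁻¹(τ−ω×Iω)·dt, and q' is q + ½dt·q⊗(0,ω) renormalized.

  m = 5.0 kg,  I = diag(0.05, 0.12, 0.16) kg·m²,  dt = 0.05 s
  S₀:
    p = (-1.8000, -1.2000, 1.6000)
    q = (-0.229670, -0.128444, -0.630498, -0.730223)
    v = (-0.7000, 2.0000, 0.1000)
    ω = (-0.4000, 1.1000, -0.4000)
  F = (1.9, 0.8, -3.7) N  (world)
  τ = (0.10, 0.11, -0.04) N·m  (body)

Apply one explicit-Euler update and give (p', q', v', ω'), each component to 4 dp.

p' = (-1.8350, -1.1000, 1.6050)
q' = (-0.2208, -0.0997, -0.6305, -0.7374)
v' = (-0.6810, 2.0080, 0.0630)
ω' = (-0.2824, 1.1532, -0.4029)

a = (0.3800, 0.1600, -0.7400)
p' = p + v·dt = (-1.8350, -1.1000, 1.6050)
new velocity v' = (-0.6810, 2.0080, 0.0630)
precession coupling ω×(Iω) = (-0.0176, -0.0176, -0.0308)
angular accel α = (2.3520, 1.0633, -0.0575)
ω' = ω + α·dt = (-0.2824, 1.1532, -0.4029)
2q̇ = q⊗(0,ω) = (0.3500810, 1.1473125, -0.0119254, -0.3016196)
q + ½dt·q⊗(0,ω), renormalized = (-0.2208, -0.0997, -0.6305, -0.7374)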